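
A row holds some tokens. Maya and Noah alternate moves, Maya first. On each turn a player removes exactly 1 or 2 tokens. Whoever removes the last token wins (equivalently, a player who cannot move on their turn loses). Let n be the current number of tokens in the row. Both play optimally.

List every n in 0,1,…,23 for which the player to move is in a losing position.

0, 3, 6, 9, 12, 15, 18, 21

Work bottom-up. With no move the player to move loses. Otherwise the position is W if at least one move leads to an L position for the opponent, and L if every move leads to a W.
n=0: no move → L
n=1: reaches L-position 0 → W
n=2: reaches L-position 0 → W
n=3: only reaches 2(W), 1(W), all W → L
n=4: reaches L-position 3 → W
n=5: reaches L-position 3 → W
n=6: only reaches 5(W), 4(W), all W → L
n=7: reaches L-position 6 → W
n=8: reaches L-position 6 → W
n=9: only reaches 8(W), 7(W), all W → L
n=10: reaches L-position 9 → W
n=11: reaches L-position 9 → W
n=12: only reaches 11(W), 10(W), all W → L
n=13: reaches L-position 12 → W
n=14: reaches L-position 12 → W
n=15: only reaches 14(W), 13(W), all W → L
n=16: reaches L-position 15 → W
n=17: reaches L-position 15 → W
n=18: only reaches 17(W), 16(W), all W → L
n=19: reaches L-position 18 → W
n=20: reaches L-position 18 → W
n=21: only reaches 20(W), 19(W), all W → L
n=22: reaches L-position 21 → W
n=23: reaches L-position 21 → W
Reading off the rows marked L gives the requested list; there are 8 such values of n.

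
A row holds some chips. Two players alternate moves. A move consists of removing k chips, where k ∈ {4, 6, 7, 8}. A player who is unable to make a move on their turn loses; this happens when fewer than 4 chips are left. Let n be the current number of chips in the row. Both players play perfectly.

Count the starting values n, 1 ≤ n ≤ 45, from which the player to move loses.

Build the W/L table. Terminal = L. A non-terminal position is W if it has a move to some L; otherwise it is L.
n=0: no move → L
n=1: no move → L
n=2: no move → L
n=3: no move → L
n=4: →0(L), so W
n=5: →1(L), so W
n=6: →2(L), so W
n=7: →3(L), so W
n=8: →2(L), so W
n=9: →3(L), so W
n=10: →3(L), so W
n=11: →3(L), so W
n=12: →8(W), 6(W), 5(W), 4(W) — all W, so L
n=13: →9(W), 7(W), 6(W), 5(W) — all W, so L
n=14: →10(W), 8(W), 7(W), 6(W) — all W, so L
n=15: →11(W), 9(W), 8(W), 7(W) — all W, so L
n=16: →12(L), so W
n=17: →13(L), so W
n=18: →14(L), so W
n=19: →15(L), so W
n=20: →14(L), so W
n=21: →15(L), so W
n=22: →15(L), so W
n=23: →15(L), so W
n=24: →20(W), 18(W), 17(W), 16(W) — all W, so L
n=25: →21(W), 19(W), 18(W), 17(W) — all W, so L
n=26: →22(W), 20(W), 19(W), 18(W) — all W, so L
n=27: →23(W), 21(W), 20(W), 19(W) — all W, so L
n=28: →24(L), so W
n=29: →25(L), so W
n=30: →26(L), so W
n=31: →27(L), so W
n=32: →26(L), so W
n=33: →27(L), so W
n=34: →27(L), so W
n=35: →27(L), so W
n=36: →32(W), 30(W), 29(W), 28(W) — all W, so L
n=37: →33(W), 31(W), 30(W), 29(W) — all W, so L
n=38: →34(W), 32(W), 31(W), 30(W) — all W, so L
n=39: →35(W), 33(W), 32(W), 31(W) — all W, so L
n=40: →36(L), so W
n=41: →37(L), so W
n=42: →38(L), so W
n=43: →39(L), so W
n=44: →38(L), so W
n=45: →39(L), so W
L entries with 1 ≤ n ≤ 45 (n=0 is outside the asked range and is not counted): n = 1, 2, 3, 12, 13, 14, 15, 24, 25, 26, 27, 36, 37, 38, 39; that makes 15.

15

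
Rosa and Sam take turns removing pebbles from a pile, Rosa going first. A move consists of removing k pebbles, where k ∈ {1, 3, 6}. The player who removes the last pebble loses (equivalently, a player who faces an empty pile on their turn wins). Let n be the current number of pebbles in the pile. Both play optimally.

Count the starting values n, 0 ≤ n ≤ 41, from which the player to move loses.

Classify positions by backward induction: terminal positions (no move available) are W. From any other position, the mover wins iff some move reaches an L.
n=0: no move; the opponent has just taken the last pebble and therefore loses → W
n=1: the only move is to 0(W), a W ⇒ L
n=2: can move to 1, which is L ⇒ W
n=3: moves to 2(W), 0(W); every one is W ⇒ L
n=4: can move to 3, which is L ⇒ W
n=5: moves to 4(W), 2(W); every one is W ⇒ L
n=6: can move to 5, which is L ⇒ W
n=7: can move to 1, which is L ⇒ W
n=8: can move to 5, which is L ⇒ W
n=9: can move to 3, which is L ⇒ W
n=10: moves to 9(W), 7(W), 4(W); every one is W ⇒ L
n=11: can move to 10, which is L ⇒ W
n=12: moves to 11(W), 9(W), 6(W); every one is W ⇒ L
n=13: can move to 12, which is L ⇒ W
n=14: moves to 13(W), 11(W), 8(W); every one is W ⇒ L
n=15: can move to 14, which is L ⇒ W
n=16: can move to 10, which is L ⇒ W
n=17: can move to 14, which is L ⇒ W
n=18: can move to 12, which is L ⇒ W
n=19: moves to 18(W), 16(W), 13(W); every one is W ⇒ L
n=20: can move to 19, which is L ⇒ W
n=21: moves to 20(W), 18(W), 15(W); every one is W ⇒ L
n=22: can move to 21, which is L ⇒ W
n=23: moves to 22(W), 20(W), 17(W); every one is W ⇒ L
n=24: can move to 23, which is L ⇒ W
n=25: can move to 19, which is L ⇒ W
n=26: can move to 23, which is L ⇒ W
n=27: can move to 21, which is L ⇒ W
n=28: moves to 27(W), 25(W), 22(W); every one is W ⇒ L
n=29: can move to 28, which is L ⇒ W
n=30: moves to 29(W), 27(W), 24(W); every one is W ⇒ L
n=31: can move to 30, which is L ⇒ W
n=32: moves to 31(W), 29(W), 26(W); every one is W ⇒ L
n=33: can move to 32, which is L ⇒ W
n=34: can move to 28, which is L ⇒ W
n=35: can move to 32, which is L ⇒ W
n=36: can move to 30, which is L ⇒ W
n=37: moves to 36(W), 34(W), 31(W); every one is W ⇒ L
n=38: can move to 37, which is L ⇒ W
n=39: moves to 38(W), 36(W), 33(W); every one is W ⇒ L
n=40: can move to 39, which is L ⇒ W
n=41: moves to 40(W), 38(W), 35(W); every one is W ⇒ L
L entries with 0 ≤ n ≤ 41: n = 1, 3, 5, 10, 12, 14, 19, 21, 23, 28, 30, 32, 37, 39, 41; that makes 15.

15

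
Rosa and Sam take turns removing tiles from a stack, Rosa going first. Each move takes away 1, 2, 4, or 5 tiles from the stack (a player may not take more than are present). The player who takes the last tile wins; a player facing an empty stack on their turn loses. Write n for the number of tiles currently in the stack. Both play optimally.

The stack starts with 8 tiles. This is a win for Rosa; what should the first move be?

Classify positions by backward induction: terminal positions (no move available) are L. From any other position, the mover wins iff some move reaches an L.
n=0: no move → L
n=1: can move to 0, which is L ⇒ W
n=2: can move to 0, which is L ⇒ W
n=3: moves to 2(W), 1(W); every one is W ⇒ L
n=4: can move to 3, which is L ⇒ W
n=5: can move to 3, which is L ⇒ W
n=6: moves to 5(W), 4(W), 2(W), 1(W); every one is W ⇒ L
n=7: can move to 6, which is L ⇒ W
n=8: can move to 6, which is L ⇒ W
From 8, the L positions reachable in one move are: 6, 3. Any move reaching one of these is winning.

Remove 2, leaving 6.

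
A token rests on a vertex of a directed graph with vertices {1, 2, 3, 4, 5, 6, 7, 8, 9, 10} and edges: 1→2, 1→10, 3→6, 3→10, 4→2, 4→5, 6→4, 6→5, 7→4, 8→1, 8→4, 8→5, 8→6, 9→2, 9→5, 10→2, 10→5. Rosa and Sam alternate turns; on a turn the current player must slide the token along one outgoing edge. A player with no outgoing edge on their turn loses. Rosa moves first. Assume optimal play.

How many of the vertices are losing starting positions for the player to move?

Build the W/L table. Terminal = L. A non-terminal position is W if it has a move to some L; otherwise it is L.
Every edge goes from a vertex to one that appears earlier in the order 2, 5, 10, 1, 9, 4, 6, 8, 7, 3, so processing vertices in that order labels each vertex after all of its successors.
2: no outgoing edge → L
5: no outgoing edge → L
10: can move to 5, which is L ⇒ W
1: can move to 2, which is L ⇒ W
9: can move to 5, which is L ⇒ W
4: can move to 5, which is L ⇒ W
6: can move to 5, which is L ⇒ W
8: can move to 5, which is L ⇒ W
7: the only move is to 4(W), a W ⇒ L
3: moves to 6(W), 10(W); every one is W ⇒ L
The L vertices are 2, 3, 5, 7; that is 4 in all.

4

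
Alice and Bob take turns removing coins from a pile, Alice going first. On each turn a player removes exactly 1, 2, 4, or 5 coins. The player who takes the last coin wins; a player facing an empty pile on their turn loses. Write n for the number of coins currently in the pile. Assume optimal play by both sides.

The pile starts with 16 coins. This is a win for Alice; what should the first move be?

Classify positions by backward induction: terminal positions (no move available) are L. From any other position, the mover wins iff some move reaches an L.
n=0: no move → L
n=1: can move to 0, which is L ⇒ W
n=2: can move to 0, which is L ⇒ W
n=3: moves to 2(W), 1(W); every one is W ⇒ L
n=4: can move to 3, which is L ⇒ W
n=5: can move to 3, which is L ⇒ W
n=6: moves to 5(W), 4(W), 2(W), 1(W); every one is W ⇒ L
n=7: can move to 6, which is L ⇒ W
n=8: can move to 6, which is L ⇒ W
n=9: moves to 8(W), 7(W), 5(W), 4(W); every one is W ⇒ L
n=10: can move to 9, which is L ⇒ W
n=11: can move to 9, which is L ⇒ W
n=12: moves to 11(W), 10(W), 8(W), 7(W); every one is W ⇒ L
n=13: can move to 12, which is L ⇒ W
n=14: can move to 12, which is L ⇒ W
n=15: moves to 14(W), 13(W), 11(W), 10(W); every one is W ⇒ L
n=16: can move to 15, which is L ⇒ W
From 16, the L positions reachable in one move are: 15, 12. Any move reaching one of these is winning.

Remove 1, leaving 15.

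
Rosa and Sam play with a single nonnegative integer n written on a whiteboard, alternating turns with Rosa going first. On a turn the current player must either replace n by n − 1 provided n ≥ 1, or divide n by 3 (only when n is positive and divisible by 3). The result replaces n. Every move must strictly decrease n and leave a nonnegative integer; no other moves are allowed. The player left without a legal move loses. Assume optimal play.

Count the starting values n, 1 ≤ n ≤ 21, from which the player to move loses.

9

Classify positions by backward induction: terminal positions (no move available) are L. From any other position, the mover wins iff some move reaches an L.
n=0: no move → L
n=1: can move to 0, which is L ⇒ W
n=2: the only move is to 1(W), a W ⇒ L
n=3: can move to 2, which is L ⇒ W
n=4: the only move is to 3(W), a W ⇒ L
n=5: can move to 4, which is L ⇒ W
n=6: can move to 2, which is L ⇒ W
n=7: the only move is to 6(W), a W ⇒ L
n=8: can move to 7, which is L ⇒ W
n=9: moves to 3(W), 8(W); every one is W ⇒ L
n=10: can move to 9, which is L ⇒ W
n=11: the only move is to 10(W), a W ⇒ L
n=12: can move to 4, which is L ⇒ W
n=13: the only move is to 12(W), a W ⇒ L
n=14: can move to 13, which is L ⇒ W
n=15: moves to 5(W), 14(W); every one is W ⇒ L
n=16: can move to 15, which is L ⇒ W
n=17: the only move is to 16(W), a W ⇒ L
n=18: can move to 17, which is L ⇒ W
n=19: the only move is to 18(W), a W ⇒ L
n=20: can move to 19, which is L ⇒ W
n=21: can move to 7, which is L ⇒ W
L entries with 1 ≤ n ≤ 21 (n=0 is outside the asked range and is not counted): n = 2, 4, 7, 9, 11, 13, 15, 17, 19; that makes 9.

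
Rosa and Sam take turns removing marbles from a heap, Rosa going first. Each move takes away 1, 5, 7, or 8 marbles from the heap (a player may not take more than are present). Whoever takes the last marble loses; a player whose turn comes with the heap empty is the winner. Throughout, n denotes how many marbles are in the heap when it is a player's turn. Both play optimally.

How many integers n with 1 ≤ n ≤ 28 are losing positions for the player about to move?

8

Compute win/loss labels from the base case upward. A position with no move is W. Any other position is W if it can reach an L in one move, else L.
n=0: no move; the opponent has just taken the last marble and therefore loses → W
n=1: the only move is to 0(W), a W ⇒ L
n=2: can move to 1, which is L ⇒ W
n=3: the only move is to 2(W), a W ⇒ L
n=4: can move to 3, which is L ⇒ W
n=5: moves to 4(W), 0(W); every one is W ⇒ L
n=6: can move to 5, which is L ⇒ W
n=7: moves to 6(W), 2(W), 0(W); every one is W ⇒ L
n=8: can move to 7, which is L ⇒ W
n=9: can move to 1, which is L ⇒ W
n=10: can move to 5, which is L ⇒ W
n=11: can move to 3, which is L ⇒ W
n=12: can move to 7, which is L ⇒ W
n=13: can move to 5, which is L ⇒ W
n=14: can move to 7, which is L ⇒ W
n=15: can move to 7, which is L ⇒ W
n=16: moves to 15(W), 11(W), 9(W), 8(W); every one is W ⇒ L
n=17: can move to 16, which is L ⇒ W
n=18: moves to 17(W), 13(W), 11(W), 10(W); every one is W ⇒ L
n=19: can move to 18, which is L ⇒ W
n=20: moves to 19(W), 15(W), 13(W), 12(W); every one is W ⇒ L
n=21: can move to 20, which is L ⇒ W
n=22: moves to 21(W), 17(W), 15(W), 14(W); every one is W ⇒ L
n=23: can move to 22, which is L ⇒ W
n=24: can move to 16, which is L ⇒ W
n=25: can move to 20, which is L ⇒ W
n=26: can move to 18, which is L ⇒ W
n=27: can move to 22, which is L ⇒ W
n=28: can move to 20, which is L ⇒ W
L entries with 1 ≤ n ≤ 28 (the range starts at n=1): n = 1, 3, 5, 7, 16, 18, 20, 22; that makes 8.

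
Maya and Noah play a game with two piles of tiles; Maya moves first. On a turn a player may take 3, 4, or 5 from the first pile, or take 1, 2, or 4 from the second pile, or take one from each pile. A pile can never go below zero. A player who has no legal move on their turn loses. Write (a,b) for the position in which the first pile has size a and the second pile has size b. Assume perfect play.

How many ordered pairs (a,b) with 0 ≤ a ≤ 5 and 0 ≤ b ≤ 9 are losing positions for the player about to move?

21

Label each position W (a win for the player to move) or L (a loss). A position with no legal move is L; any other position is W exactly when some move reaches an L, and L when every move reaches a W.
Every move lowers a or b (never raises either), so fill the grid row by row in increasing a, and left to right within a row: each cell's successors are then already labelled.
      b=0  b=1  b=2  b=3  b=4  b=5  b=6  b=7  b=8  b=9
a=0:    L    W    W    L    W    W    L    W    W    L
a=1:    L    W    W    L    W    W    L    W    W    L
a=2:    L    W    W    L    W    W    L    W    W    L
a=3:    W    W    L    W    W    L    W    W    L    W
a=4:    W    L    W    W    L    W    W    L    W    W
a=5:    W    L    W    W    L    W    W    L    W    W
Cells with no legal move (terminal, hence L): (0,0), (1,0), (2,0).
The remaining L cells, each justified by listing all of its moves:
(0,3): →(0,2)(W), (0,1)(W) — all W, so L
(0,6): →(0,5)(W), (0,4)(W), (0,2)(W) — all W, so L
(0,9): →(0,8)(W), (0,7)(W), (0,5)(W) — all W, so L
(1,3): →(1,2)(W), (1,1)(W), (0,2)(W) — all W, so L
(1,6): →(1,5)(W), (1,4)(W), (1,2)(W), (0,5)(W) — all W, so L
(1,9): →(1,8)(W), (1,7)(W), (1,5)(W), (0,8)(W) — all W, so L
(2,3): →(2,2)(W), (2,1)(W), (1,2)(W) — all W, so L
(2,6): →(2,5)(W), (2,4)(W), (2,2)(W), (1,5)(W) — all W, so L
(2,9): →(2,8)(W), (2,7)(W), (2,5)(W), (1,8)(W) — all W, so L
(3,2): →(0,2)(W), (3,1)(W), (3,0)(W), (2,1)(W) — all W, so L
(3,5): →(0,5)(W), (3,4)(W), (3,3)(W), (3,1)(W), (2,4)(W) — all W, so L
(3,8): →(0,8)(W), (3,7)(W), (3,6)(W), (3,4)(W), (2,7)(W) — all W, so L
(4,1): →(1,1)(W), (0,1)(W), (4,0)(W), (3,0)(W) — all W, so L
(4,4): →(1,4)(W), (0,4)(W), (4,3)(W), (4,2)(W), (4,0)(W), (3,3)(W) — all W, so L
(4,7): →(1,7)(W), (0,7)(W), (4,6)(W), (4,5)(W), (4,3)(W), (3,6)(W) — all W, so L
(5,1): →(2,1)(W), (1,1)(W), (0,1)(W), (5,0)(W), (4,0)(W) — all W, so L
(5,4): →(2,4)(W), (1,4)(W), (0,4)(W), (5,3)(W), (5,2)(W), (5,0)(W), (4,3)(W) — all W, so L
(5,7): →(2,7)(W), (1,7)(W), (0,7)(W), (5,6)(W), (5,5)(W), (5,3)(W), (4,6)(W) — all W, so L
Every other cell has at least one move into one of the L cells above, so it is W.
L cells per row: a=0: 4, a=1: 4, a=2: 4, a=3: 3, a=4: 3, a=5: 3; total 21.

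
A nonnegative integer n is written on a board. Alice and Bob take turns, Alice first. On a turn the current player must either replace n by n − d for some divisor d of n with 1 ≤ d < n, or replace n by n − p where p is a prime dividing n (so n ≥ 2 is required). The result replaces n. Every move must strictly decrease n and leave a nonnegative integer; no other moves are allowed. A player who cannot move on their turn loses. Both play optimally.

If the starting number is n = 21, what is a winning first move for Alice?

Label each position W (a win for the player to move) or L (a loss). A position with no legal move is L; any other position is W exactly when some move reaches an L, and L when every move reaches a W.
n=0: no move → L
n=1: no move → L
n=2: W (go to 0, an L position)
n=3: W (go to 0, an L position)
n=4: L (options 2(W), 3(W) are all W)
n=5: W (go to 0, an L position)
n=6: W (go to 4, an L position)
n=7: W (go to 0, an L position)
n=8: W (go to 4, an L position)
n=9: L (options 6(W), 8(W) are all W)
n=10: W (go to 9, an L position)
n=11: W (go to 0, an L position)
n=12: W (go to 9, an L position)
n=13: W (go to 0, an L position)
n=14: L (options 7(W), 12(W), 13(W) are all W)
n=15: W (go to 14, an L position)
n=16: W (go to 14, an L position)
n=17: W (go to 0, an L position)
n=18: W (go to 9, an L position)
n=19: W (go to 0, an L position)
n=20: L (options 10(W), 15(W), 16(W), 18(W), 19(W) are all W)
n=21: W (go to 14, an L position)
From 21, the L positions reachable in one move are: 14, 20. Any move reaching one of these is winning.

Move to 14.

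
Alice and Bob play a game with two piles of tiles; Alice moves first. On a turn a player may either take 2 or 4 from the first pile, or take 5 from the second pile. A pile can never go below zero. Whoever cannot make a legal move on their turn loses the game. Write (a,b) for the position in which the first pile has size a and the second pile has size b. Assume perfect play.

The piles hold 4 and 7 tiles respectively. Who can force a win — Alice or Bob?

Alice wins.

Positions with no move are L. A position that does have a move is losing for the player to move precisely when every available move leads to a winning position for the opponent. Fill in the labels:
No move ever increases a pile, so every position that can arise here has a ≤ 4 and b ≤ 7; it is enough to label the cells with 0 ≤ a ≤ 4 and 0 ≤ b ≤ 7.
Every move lowers a or b (never raises either), so fill the grid row by row in increasing a, and left to right within a row: each cell's successors are then already labelled.
      b=0  b=1  b=2  b=3  b=4  b=5  b=6  b=7
a=0:    L    L    L    L    L    W    W    W
a=1:    L    L    L    L    L    W    W    W
a=2:    W    W    W    W    W    L    L    L
a=3:    W    W    W    W    W    L    L    L
a=4:    W    W    W    W    W    W    W    W
Cells with no legal move (terminal, hence L): (0,0), (0,1), (0,2), (0,3), (0,4), (1,0), (1,1), (1,2), (1,3), (1,4).
The remaining L cells, each justified by listing all of its moves:
(2,5): only reaches (0,5)(W), (2,0)(W), all W → L
(2,6): only reaches (0,6)(W), (2,1)(W), all W → L
(2,7): only reaches (0,7)(W), (2,2)(W), all W → L
(3,5): only reaches (1,5)(W), (3,0)(W), all W → L
(3,6): only reaches (1,6)(W), (3,1)(W), all W → L
(3,7): only reaches (1,7)(W), (3,2)(W), all W → L
Every other cell has at least one move into one of the L cells above, so it is W.
From (4,7) Alice can move to (2,7), reaching an L position.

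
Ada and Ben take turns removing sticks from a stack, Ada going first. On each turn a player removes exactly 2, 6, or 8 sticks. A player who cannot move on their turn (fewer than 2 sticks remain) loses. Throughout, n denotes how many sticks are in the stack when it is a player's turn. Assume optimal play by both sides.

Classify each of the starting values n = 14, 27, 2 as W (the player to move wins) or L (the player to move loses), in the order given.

Classify positions by backward induction: terminal positions (no move available) are L. From any other position, the mover wins iff some move reaches an L.
n=0: no move → L
n=1: no move → L
n=2: reaches L-position 0 → W
n=3: reaches L-position 1 → W
n=4: only reaches 2(W), which is W → L
n=5: only reaches 3(W), which is W → L
n=6: reaches L-position 4 → W
n=7: reaches L-position 5 → W
n=8: reaches L-position 0 → W
n=9: reaches L-position 1 → W
n=10: reaches L-position 4 → W
n=11: reaches L-position 5 → W
n=12: reaches L-position 4 → W
n=13: reaches L-position 5 → W
n=14: only reaches 12(W), 8(W), 6(W), all W → L
n=15: only reaches 13(W), 9(W), 7(W), all W → L
n=16: reaches L-position 14 → W
n=17: reaches L-position 15 → W
n=18: only reaches 16(W), 12(W), 10(W), all W → L
n=19: only reaches 17(W), 13(W), 11(W), all W → L
n=20: reaches L-position 18 → W
n=21: reaches L-position 19 → W
n=22: reaches L-position 14 → W
n=23: reaches L-position 15 → W
n=24: reaches L-position 18 → W
n=25: reaches L-position 19 → W
n=26: reaches L-position 18 → W
n=27: reaches L-position 19 → W

14: L, 27: W, 2: W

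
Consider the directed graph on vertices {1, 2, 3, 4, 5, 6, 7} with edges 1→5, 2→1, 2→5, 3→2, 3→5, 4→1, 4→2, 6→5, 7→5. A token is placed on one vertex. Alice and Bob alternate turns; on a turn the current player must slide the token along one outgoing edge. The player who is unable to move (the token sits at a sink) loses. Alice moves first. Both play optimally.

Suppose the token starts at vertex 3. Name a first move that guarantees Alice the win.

Build the W/L table. Terminal = L. A non-terminal position is W if it has a move to some L; otherwise it is L.
Every edge goes from a vertex to one that appears earlier in the order 5, 1, 2, 3, 4, 7, 6, so processing vertices in that order labels each vertex after all of its successors.
5: no outgoing edge → L
1: W (go to 5, an L position)
2: W (go to 5, an L position)
3: W (go to 5, an L position)
4: L (options 2(W), 1(W) are all W)
7: W (go to 5, an L position)
6: W (go to 5, an L position)
From 3, the L positions reachable in one move are: 5.

Move to 5.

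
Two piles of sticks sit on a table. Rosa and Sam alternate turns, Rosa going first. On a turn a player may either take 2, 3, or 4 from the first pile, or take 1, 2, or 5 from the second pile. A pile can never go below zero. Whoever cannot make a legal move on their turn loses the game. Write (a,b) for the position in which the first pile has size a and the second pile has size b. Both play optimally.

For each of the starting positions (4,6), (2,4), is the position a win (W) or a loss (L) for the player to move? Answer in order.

(4,6): W, (2,4): L

Work bottom-up. With no move the player to move loses. Otherwise the position is W if at least one move leads to an L position for the opponent, and L if every move leads to a W.
No move ever increases a pile, so every position that can arise here has a ≤ 4 and b ≤ 6; it is enough to label the cells with 0 ≤ a ≤ 4 and 0 ≤ b ≤ 6.
Every move lowers a or b (never raises either), so fill the grid row by row in increasing a, and left to right within a row: each cell's successors are then already labelled.
      b=0  b=1  b=2  b=3  b=4  b=5  b=6
a=0:    L    W    W    L    W    W    L
a=1:    L    W    W    L    W    W    L
a=2:    W    L    W    W    L    W    W
a=3:    W    L    W    W    L    W    W
a=4:    W    W    L    W    W    L    W
Cells with no legal move (terminal, hence L): (0,0), (1,0).
The remaining L cells, each justified by listing all of its moves:
(0,3): L (options (0,2)(W), (0,1)(W) are all W)
(0,6): L (options (0,5)(W), (0,4)(W), (0,1)(W) are all W)
(1,3): L (options (1,2)(W), (1,1)(W) are all W)
(1,6): L (options (1,5)(W), (1,4)(W), (1,1)(W) are all W)
(2,1): L (options (0,1)(W), (2,0)(W) are all W)
(2,4): L (options (0,4)(W), (2,3)(W), (2,2)(W) are all W)
(3,1): L (options (1,1)(W), (0,1)(W), (3,0)(W) are all W)
(3,4): L (options (1,4)(W), (0,4)(W), (3,3)(W), (3,2)(W) are all W)
(4,2): L (options (2,2)(W), (1,2)(W), (0,2)(W), (4,1)(W), (4,0)(W) are all W)
(4,5): L (options (2,5)(W), (1,5)(W), (0,5)(W), (4,4)(W), (4,3)(W), (4,0)(W) are all W)
Every other cell has at least one move into one of the L cells above, so it is W.
(4,6): the move to (1,6) reaches an L cell, so W
(2,4): one of the L cells justified above, so L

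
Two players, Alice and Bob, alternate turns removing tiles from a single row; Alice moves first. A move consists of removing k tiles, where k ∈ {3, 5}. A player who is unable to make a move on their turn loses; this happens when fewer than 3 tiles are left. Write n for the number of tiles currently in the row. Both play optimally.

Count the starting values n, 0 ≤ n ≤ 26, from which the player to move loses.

Work bottom-up. With no move the player to move loses. Otherwise the position is W if at least one move leads to an L position for the opponent, and L if every move leads to a W.
n=0: no move → L
n=1: no move → L
n=2: no move → L
n=3: can move to 0, which is L ⇒ W
n=4: can move to 1, which is L ⇒ W
n=5: can move to 2, which is L ⇒ W
n=6: can move to 1, which is L ⇒ W
n=7: can move to 2, which is L ⇒ W
n=8: moves to 5(W), 3(W); every one is W ⇒ L
n=9: moves to 6(W), 4(W); every one is W ⇒ L
n=10: moves to 7(W), 5(W); every one is W ⇒ L
n=11: can move to 8, which is L ⇒ W
n=12: can move to 9, which is L ⇒ W
n=13: can move to 10, which is L ⇒ W
n=14: can move to 9, which is L ⇒ W
n=15: can move to 10, which is L ⇒ W
n=16: moves to 13(W), 11(W); every one is W ⇒ L
n=17: moves to 14(W), 12(W); every one is W ⇒ L
n=18: moves to 15(W), 13(W); every one is W ⇒ L
n=19: can move to 16, which is L ⇒ W
n=20: can move to 17, which is L ⇒ W
n=21: can move to 18, which is L ⇒ W
n=22: can move to 17, which is L ⇒ W
n=23: can move to 18, which is L ⇒ W
n=24: moves to 21(W), 19(W); every one is W ⇒ L
n=25: moves to 22(W), 20(W); every one is W ⇒ L
n=26: moves to 23(W), 21(W); every one is W ⇒ L
L entries with 0 ≤ n ≤ 26: n = 0, 1, 2, 8, 9, 10, 16, 17, 18, 24, 25, 26; that makes 12.

12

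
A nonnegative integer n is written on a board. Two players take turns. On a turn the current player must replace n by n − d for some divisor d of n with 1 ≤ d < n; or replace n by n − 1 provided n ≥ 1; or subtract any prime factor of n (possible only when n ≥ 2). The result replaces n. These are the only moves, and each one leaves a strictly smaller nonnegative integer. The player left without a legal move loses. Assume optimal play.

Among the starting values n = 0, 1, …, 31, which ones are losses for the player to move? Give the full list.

Label each position W (a win for the player to move) or L (a loss). A position with no legal move is L; any other position is W exactly when some move reaches an L, and L when every move reaches a W.
n=0: no move → L
n=1: →0(L), so W
n=2: →0(L), so W
n=3: →0(L), so W
n=4: →2(W), 3(W) — all W, so L
n=5: →0(L), so W
n=6: →4(L), so W
n=7: →0(L), so W
n=8: →4(L), so W
n=9: →6(W), 8(W) — all W, so L
n=10: →9(L), so W
n=11: →0(L), so W
n=12: →9(L), so W
n=13: →0(L), so W
n=14: →7(W), 12(W), 13(W) — all W, so L
n=15: →14(L), so W
n=16: →14(L), so W
n=17: →0(L), so W
n=18: →9(L), so W
n=19: →0(L), so W
n=20: →10(W), 15(W), 16(W), 18(W), 19(W) — all W, so L
n=21: →14(L), so W
n=22: →20(L), so W
n=23: →0(L), so W
n=24: →20(L), so W
n=25: →20(L), so W
n=26: →13(W), 24(W), 25(W) — all W, so L
n=27: →26(L), so W
n=28: →14(L), so W
n=29: →0(L), so W
n=30: →20(L), so W
n=31: →0(L), so W
Reading off the rows marked L gives the requested list; there are 6 such values of n.

0, 4, 9, 14, 20, 26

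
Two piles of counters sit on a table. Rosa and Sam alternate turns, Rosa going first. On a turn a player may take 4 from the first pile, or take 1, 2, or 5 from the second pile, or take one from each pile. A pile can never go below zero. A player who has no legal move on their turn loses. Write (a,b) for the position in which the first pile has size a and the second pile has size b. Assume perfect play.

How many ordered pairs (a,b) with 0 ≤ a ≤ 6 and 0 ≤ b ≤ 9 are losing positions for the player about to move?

25

Positions with no move are L. A position that does have a move is losing for the player to move precisely when every available move leads to a winning position for the opponent. Fill in the labels:
Every move lowers a or b (never raises either), so fill the grid row by row in increasing a, and left to right within a row: each cell's successors are then already labelled.
      b=0  b=1  b=2  b=3  b=4  b=5  b=6  b=7  b=8  b=9
a=0:    L    W    W    L    W    W    L    W    W    L
a=1:    L    W    W    L    W    W    L    W    W    L
a=2:    L    W    W    L    W    W    L    W    W    L
a=3:    L    W    W    L    W    W    L    W    W    L
a=4:    W    W    L    W    W    L    W    W    L    W
a=5:    W    L    W    W    L    W    W    L    W    W
a=6:    W    L    W    W    L    W    W    L    W    W
Cells with no legal move (terminal, hence L): (0,0), (1,0), (2,0), (3,0).
The remaining L cells, each justified by listing all of its moves:
(0,3): moves to (0,2)(W), (0,1)(W); every one is W ⇒ L
(0,6): moves to (0,5)(W), (0,4)(W), (0,1)(W); every one is W ⇒ L
(0,9): moves to (0,8)(W), (0,7)(W), (0,4)(W); every one is W ⇒ L
(1,3): moves to (1,2)(W), (1,1)(W), (0,2)(W); every one is W ⇒ L
(1,6): moves to (1,5)(W), (1,4)(W), (1,1)(W), (0,5)(W); every one is W ⇒ L
(1,9): moves to (1,8)(W), (1,7)(W), (1,4)(W), (0,8)(W); every one is W ⇒ L
(2,3): moves to (2,2)(W), (2,1)(W), (1,2)(W); every one is W ⇒ L
(2,6): moves to (2,5)(W), (2,4)(W), (2,1)(W), (1,5)(W); every one is W ⇒ L
(2,9): moves to (2,8)(W), (2,7)(W), (2,4)(W), (1,8)(W); every one is W ⇒ L
(3,3): moves to (3,2)(W), (3,1)(W), (2,2)(W); every one is W ⇒ L
(3,6): moves to (3,5)(W), (3,4)(W), (3,1)(W), (2,5)(W); every one is W ⇒ L
(3,9): moves to (3,8)(W), (3,7)(W), (3,4)(W), (2,8)(W); every one is W ⇒ L
(4,2): moves to (0,2)(W), (4,1)(W), (4,0)(W), (3,1)(W); every one is W ⇒ L
(4,5): moves to (0,5)(W), (4,4)(W), (4,3)(W), (4,0)(W), (3,4)(W); every one is W ⇒ L
(4,8): moves to (0,8)(W), (4,7)(W), (4,6)(W), (4,3)(W), (3,7)(W); every one is W ⇒ L
(5,1): moves to (1,1)(W), (5,0)(W), (4,0)(W); every one is W ⇒ L
(5,4): moves to (1,4)(W), (5,3)(W), (5,2)(W), (4,3)(W); every one is W ⇒ L
(5,7): moves to (1,7)(W), (5,6)(W), (5,5)(W), (5,2)(W), (4,6)(W); every one is W ⇒ L
(6,1): moves to (2,1)(W), (6,0)(W), (5,0)(W); every one is W ⇒ L
(6,4): moves to (2,4)(W), (6,3)(W), (6,2)(W), (5,3)(W); every one is W ⇒ L
(6,7): moves to (2,7)(W), (6,6)(W), (6,5)(W), (6,2)(W), (5,6)(W); every one is W ⇒ L
Every other cell has at least one move into one of the L cells above, so it is W.
L cells per row: a=0: 4, a=1: 4, a=2: 4, a=3: 4, a=4: 3, a=5: 3, a=6: 3; total 25.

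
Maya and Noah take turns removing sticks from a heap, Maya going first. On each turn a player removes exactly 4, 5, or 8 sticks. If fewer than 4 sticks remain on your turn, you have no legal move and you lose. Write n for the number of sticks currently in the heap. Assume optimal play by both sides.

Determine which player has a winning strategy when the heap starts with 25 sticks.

Compute win/loss labels from the base case upward. A position with no move is L. Any other position is W if it can reach an L in one move, else L.
n=0: no move → L
n=1: no move → L
n=2: no move → L
n=3: no move → L
n=4: can move to 0, which is L ⇒ W
n=5: can move to 1, which is L ⇒ W
n=6: can move to 2, which is L ⇒ W
n=7: can move to 3, which is L ⇒ W
n=8: can move to 3, which is L ⇒ W
n=9: can move to 1, which is L ⇒ W
n=10: can move to 2, which is L ⇒ W
n=11: can move to 3, which is L ⇒ W
n=12: moves to 8(W), 7(W), 4(W); every one is W ⇒ L
n=13: moves to 9(W), 8(W), 5(W); every one is W ⇒ L
n=14: moves to 10(W), 9(W), 6(W); every one is W ⇒ L
n=15: moves to 11(W), 10(W), 7(W); every one is W ⇒ L
n=16: can move to 12, which is L ⇒ W
n=17: can move to 13, which is L ⇒ W
n=18: can move to 14, which is L ⇒ W
n=19: can move to 15, which is L ⇒ W
n=20: can move to 15, which is L ⇒ W
n=21: can move to 13, which is L ⇒ W
n=22: can move to 14, which is L ⇒ W
n=23: can move to 15, which is L ⇒ W
n=24: moves to 20(W), 19(W), 16(W); every one is W ⇒ L
n=25: moves to 21(W), 20(W), 17(W); every one is W ⇒ L
The starting position 25 is L: whatever Maya does, the opponent receives a W position.

Noah wins.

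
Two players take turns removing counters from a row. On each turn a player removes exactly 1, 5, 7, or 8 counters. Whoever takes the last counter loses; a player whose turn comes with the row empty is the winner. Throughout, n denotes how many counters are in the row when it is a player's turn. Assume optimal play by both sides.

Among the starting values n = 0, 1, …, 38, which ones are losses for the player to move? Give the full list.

Compute win/loss labels from the base case upward. A position with no move is W. Any other position is W if it can reach an L in one move, else L.
n=0: no move; the opponent has just taken the last counter and therefore loses → W
n=1: only reaches 0(W), which is W → L
n=2: reaches L-position 1 → W
n=3: only reaches 2(W), which is W → L
n=4: reaches L-position 3 → W
n=5: only reaches 4(W), 0(W), all W → L
n=6: reaches L-position 5 → W
n=7: only reaches 6(W), 2(W), 0(W), all W → L
n=8: reaches L-position 7 → W
n=9: reaches L-position 1 → W
n=10: reaches L-position 5 → W
n=11: reaches L-position 3 → W
n=12: reaches L-position 7 → W
n=13: reaches L-position 5 → W
n=14: reaches L-position 7 → W
n=15: reaches L-position 7 → W
n=16: only reaches 15(W), 11(W), 9(W), 8(W), all W → L
n=17: reaches L-position 16 → W
n=18: only reaches 17(W), 13(W), 11(W), 10(W), all W → L
n=19: reaches L-position 18 → W
n=20: only reaches 19(W), 15(W), 13(W), 12(W), all W → L
n=21: reaches L-position 20 → W
n=22: only reaches 21(W), 17(W), 15(W), 14(W), all W → L
n=23: reaches L-position 22 → W
n=24: reaches L-position 16 → W
n=25: reaches L-position 20 → W
n=26: reaches L-position 18 → W
n=27: reaches L-position 22 → W
n=28: reaches L-position 20 → W
n=29: reaches L-position 22 → W
n=30: reaches L-position 22 → W
n=31: only reaches 30(W), 26(W), 24(W), 23(W), all W → L
n=32: reaches L-position 31 → W
n=33: only reaches 32(W), 28(W), 26(W), 25(W), all W → L
n=34: reaches L-position 33 → W
n=35: only reaches 34(W), 30(W), 28(W), 27(W), all W → L
n=36: reaches L-position 35 → W
n=37: only reaches 36(W), 32(W), 30(W), 29(W), all W → L
n=38: reaches L-position 37 → W
Reading off the rows marked L gives the requested list; there are 12 such values of n.

1, 3, 5, 7, 16, 18, 20, 22, 31, 33, 35, 37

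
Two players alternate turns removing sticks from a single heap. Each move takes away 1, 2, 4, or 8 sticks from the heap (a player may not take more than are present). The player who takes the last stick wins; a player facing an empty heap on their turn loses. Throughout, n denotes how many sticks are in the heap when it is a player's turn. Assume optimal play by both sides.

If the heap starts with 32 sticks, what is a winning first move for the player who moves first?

Classify positions by backward induction: terminal positions (no move available) are L. From any other position, the mover wins iff some move reaches an L.
n=0: no move → L
n=1: can move to 0, which is L ⇒ W
n=2: can move to 0, which is L ⇒ W
n=3: moves to 2(W), 1(W); every one is W ⇒ L
n=4: can move to 3, which is L ⇒ W
n=5: can move to 3, which is L ⇒ W
n=6: moves to 5(W), 4(W), 2(W); every one is W ⇒ L
n=7: can move to 6, which is L ⇒ W
n=8: can move to 6, which is L ⇒ W
n=9: moves to 8(W), 7(W), 5(W), 1(W); every one is W ⇒ L
n=10: can move to 9, which is L ⇒ W
n=11: can move to 9, which is L ⇒ W
n=12: moves to 11(W), 10(W), 8(W), 4(W); every one is W ⇒ L
n=13: can move to 12, which is L ⇒ W
n=14: can move to 12, which is L ⇒ W
n=15: moves to 14(W), 13(W), 11(W), 7(W); every one is W ⇒ L
n=16: can move to 15, which is L ⇒ W
n=17: can move to 15, which is L ⇒ W
n=18: moves to 17(W), 16(W), 14(W), 10(W); every one is W ⇒ L
n=19: can move to 18, which is L ⇒ W
n=20: can move to 18, which is L ⇒ W
n=21: moves to 20(W), 19(W), 17(W), 13(W); every one is W ⇒ L
n=22: can move to 21, which is L ⇒ W
n=23: can move to 21, which is L ⇒ W
n=24: moves to 23(W), 22(W), 20(W), 16(W); every one is W ⇒ L
n=25: can move to 24, which is L ⇒ W
n=26: can move to 24, which is L ⇒ W
n=27: moves to 26(W), 25(W), 23(W), 19(W); every one is W ⇒ L
n=28: can move to 27, which is L ⇒ W
n=29: can move to 27, which is L ⇒ W
n=30: moves to 29(W), 28(W), 26(W), 22(W); every one is W ⇒ L
n=31: can move to 30, which is L ⇒ W
n=32: can move to 30, which is L ⇒ W
From 32, the L positions reachable in one move are: 30, 24. Any move reaching one of these is winning.

Remove 2, leaving 30.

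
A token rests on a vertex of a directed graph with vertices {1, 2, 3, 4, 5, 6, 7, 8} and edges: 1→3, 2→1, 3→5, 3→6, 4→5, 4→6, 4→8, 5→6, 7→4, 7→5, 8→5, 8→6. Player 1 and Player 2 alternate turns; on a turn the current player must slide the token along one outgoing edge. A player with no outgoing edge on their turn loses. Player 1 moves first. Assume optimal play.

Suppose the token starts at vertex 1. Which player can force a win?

Player 2 wins.

Work bottom-up. With no move the player to move loses. Otherwise the position is W if at least one move leads to an L position for the opponent, and L if every move leads to a W.
Every edge goes from a vertex to one that appears earlier in the order 6, 5, 8, 4, 3, 7, 1, 2, so processing vertices in that order labels each vertex after all of its successors.
6: no outgoing edge → L
5: can move to 6, which is L ⇒ W
8: can move to 6, which is L ⇒ W
4: can move to 6, which is L ⇒ W
3: can move to 6, which is L ⇒ W
7: moves to 4(W), 5(W); every one is W ⇒ L
1: the only move is to 3(W), a W ⇒ L
2: can move to 1, which is L ⇒ W
The starting position 1 is L: whatever Player 1 does, the opponent receives a W position.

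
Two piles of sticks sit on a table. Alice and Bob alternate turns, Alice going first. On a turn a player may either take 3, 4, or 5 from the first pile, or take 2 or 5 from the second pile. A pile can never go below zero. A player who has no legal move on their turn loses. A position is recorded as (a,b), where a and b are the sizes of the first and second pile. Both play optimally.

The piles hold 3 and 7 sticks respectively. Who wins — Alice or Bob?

Alice wins.

Classify positions by backward induction: terminal positions (no move available) are L. From any other position, the mover wins iff some move reaches an L.
No move ever increases a pile, so every position that can arise here has a ≤ 3 and b ≤ 7; it is enough to label the cells with 0 ≤ a ≤ 3 and 0 ≤ b ≤ 7.
Every move lowers a or b (never raises either), so fill the grid row by row in increasing a, and left to right within a row: each cell's successors are then already labelled.
      b=0  b=1  b=2  b=3  b=4  b=5  b=6  b=7
a=0:    L    L    W    W    L    W    W    L
a=1:    L    L    W    W    L    W    W    L
a=2:    L    L    W    W    L    W    W    L
a=3:    W    W    L    L    W    W    L    W
Cells with no legal move (terminal, hence L): (0,0), (0,1), (1,0), (1,1), (2,0), (2,1).
The remaining L cells, each justified by listing all of its moves:
(0,4): →(0,2)(W) only, which is W, so L
(0,7): →(0,5)(W), (0,2)(W) — all W, so L
(1,4): →(1,2)(W) only, which is W, so L
(1,7): →(1,5)(W), (1,2)(W) — all W, so L
(2,4): →(2,2)(W) only, which is W, so L
(2,7): →(2,5)(W), (2,2)(W) — all W, so L
(3,2): →(0,2)(W), (3,0)(W) — all W, so L
(3,3): →(0,3)(W), (3,1)(W) — all W, so L
(3,6): →(0,6)(W), (3,4)(W), (3,1)(W) — all W, so L
Every other cell has at least one move into one of the L cells above, so it is W.
The starting position (3,7) is W: Alice should move to (0,7), handing over an L position.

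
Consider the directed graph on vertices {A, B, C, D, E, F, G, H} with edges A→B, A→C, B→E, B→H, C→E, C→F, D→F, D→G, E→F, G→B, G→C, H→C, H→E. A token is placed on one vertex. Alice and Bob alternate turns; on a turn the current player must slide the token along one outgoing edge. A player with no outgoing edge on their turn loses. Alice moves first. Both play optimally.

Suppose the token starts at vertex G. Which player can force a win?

Bob wins.

Classify positions by backward induction: terminal positions (no move available) are L. From any other position, the mover wins iff some move reaches an L.
Every edge goes from a vertex to one that appears earlier in the order F, E, C, H, B, G, A, D, so processing vertices in that order labels each vertex after all of its successors.
F: no outgoing edge → L
E: reaches L-position F → W
C: reaches L-position F → W
H: only reaches C(W), E(W), all W → L
B: reaches L-position H → W
G: only reaches B(W), C(W), all W → L
A: only reaches B(W), C(W), all W → L
D: reaches L-position G → W
Every move from G reaches a W position, so the mover loses.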